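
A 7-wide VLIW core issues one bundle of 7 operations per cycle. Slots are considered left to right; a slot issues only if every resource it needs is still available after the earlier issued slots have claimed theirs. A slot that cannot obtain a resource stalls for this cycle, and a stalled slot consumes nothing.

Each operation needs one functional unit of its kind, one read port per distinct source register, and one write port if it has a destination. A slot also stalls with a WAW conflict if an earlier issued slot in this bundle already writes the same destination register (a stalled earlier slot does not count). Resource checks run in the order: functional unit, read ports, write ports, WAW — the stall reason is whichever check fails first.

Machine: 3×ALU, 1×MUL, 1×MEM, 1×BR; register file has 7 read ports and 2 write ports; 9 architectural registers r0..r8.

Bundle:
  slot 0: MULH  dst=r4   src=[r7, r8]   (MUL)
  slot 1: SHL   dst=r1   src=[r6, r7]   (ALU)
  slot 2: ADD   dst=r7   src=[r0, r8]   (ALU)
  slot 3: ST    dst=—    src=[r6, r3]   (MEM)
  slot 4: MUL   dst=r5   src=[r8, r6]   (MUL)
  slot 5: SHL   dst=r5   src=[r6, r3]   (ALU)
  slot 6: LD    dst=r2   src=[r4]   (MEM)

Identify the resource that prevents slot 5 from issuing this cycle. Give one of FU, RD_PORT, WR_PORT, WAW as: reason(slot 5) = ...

(0) want 1×MUL +2rd +1wr — yes → AL3|MU0|ME1|BR1|rd5|wr1
(1) want 1×ALU +2rd +1wr — yes → AL2|MU0|ME1|BR1|rd3|wr0
(2) want 1×ALU +2rd +1wr — WR_PORT → AL2|MU0|ME1|BR1|rd3|wr0
(3) want 1×MEM +2rd +0wr — yes → AL2|MU0|ME0|BR1|rd1|wr0
(4) want 1×MUL +2rd +1wr — FU → AL2|MU0|ME0|BR1|rd1|wr0
(5) want 1×ALU +2rd +1wr — RD_PORT → AL2|MU0|ME0|BR1|rd1|wr0
(6) want 1×MEM +1rd +1wr — FU → AL2|MU0|ME0|BR1|rd1|wr0

reason(slot 5) = RD_PORT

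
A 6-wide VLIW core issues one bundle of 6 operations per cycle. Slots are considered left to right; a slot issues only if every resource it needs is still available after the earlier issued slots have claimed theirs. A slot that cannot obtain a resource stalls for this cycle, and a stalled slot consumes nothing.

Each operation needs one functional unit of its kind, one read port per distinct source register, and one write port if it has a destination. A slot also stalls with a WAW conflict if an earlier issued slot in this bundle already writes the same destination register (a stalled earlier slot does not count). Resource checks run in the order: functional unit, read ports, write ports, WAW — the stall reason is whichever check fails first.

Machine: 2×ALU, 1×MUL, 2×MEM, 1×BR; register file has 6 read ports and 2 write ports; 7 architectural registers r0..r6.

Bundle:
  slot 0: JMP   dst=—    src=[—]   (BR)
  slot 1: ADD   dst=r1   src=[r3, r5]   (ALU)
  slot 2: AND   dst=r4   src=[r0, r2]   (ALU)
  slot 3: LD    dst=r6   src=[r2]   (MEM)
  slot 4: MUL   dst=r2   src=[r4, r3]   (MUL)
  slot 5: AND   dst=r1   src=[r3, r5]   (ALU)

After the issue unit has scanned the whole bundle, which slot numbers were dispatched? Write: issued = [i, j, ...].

slot 0 (BR): ISSUE — free A2,Mu1,Ld2,B0 rp6 wp2
slot 1 (ALU): ISSUE — free A1,Mu1,Ld2,B0 rp4 wp1
slot 2 (ALU): ISSUE — free A0,Mu1,Ld2,B0 rp2 wp0
slot 3 (MEM): stall WR_PORT — free A0,Mu1,Ld2,B0 rp2 wp0
slot 4 (MUL): stall WR_PORT — free A0,Mu1,Ld2,B0 rp2 wp0
slot 5 (ALU): stall FU — free A0,Mu1,Ld2,B0 rp2 wp0

issued = [0, 1, 2]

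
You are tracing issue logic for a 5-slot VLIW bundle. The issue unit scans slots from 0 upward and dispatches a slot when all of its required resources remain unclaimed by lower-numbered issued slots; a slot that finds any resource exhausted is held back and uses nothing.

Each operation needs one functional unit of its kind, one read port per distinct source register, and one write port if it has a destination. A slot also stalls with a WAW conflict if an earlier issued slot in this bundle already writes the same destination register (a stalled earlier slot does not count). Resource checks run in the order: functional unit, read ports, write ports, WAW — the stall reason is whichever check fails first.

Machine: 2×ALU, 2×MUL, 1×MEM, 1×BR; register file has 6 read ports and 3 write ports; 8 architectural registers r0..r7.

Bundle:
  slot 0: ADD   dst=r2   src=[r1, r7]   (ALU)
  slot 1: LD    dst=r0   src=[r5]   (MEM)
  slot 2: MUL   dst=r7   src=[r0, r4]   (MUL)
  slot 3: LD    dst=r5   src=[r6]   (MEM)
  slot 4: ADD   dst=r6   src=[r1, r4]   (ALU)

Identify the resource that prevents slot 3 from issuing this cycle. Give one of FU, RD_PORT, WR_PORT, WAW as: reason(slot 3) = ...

reason(slot 3) = FU

[0] ALU needs rd=2 wr=1: ok; after: ALU=1 MUL=2 MEM=1 BR=1, R=4, W=2
[1] MEM needs rd=1 wr=1: ok; after: ALU=1 MUL=2 MEM=0 BR=1, R=3, W=1
[2] MUL needs rd=2 wr=1: ok; after: ALU=1 MUL=1 MEM=0 BR=1, R=1, W=0
[3] MEM needs rd=1 wr=1: FU; after: ALU=1 MUL=1 MEM=0 BR=1, R=1, W=0
[4] ALU needs rd=2 wr=1: RD_PORT; after: ALU=1 MUL=1 MEM=0 BR=1, R=1, W=0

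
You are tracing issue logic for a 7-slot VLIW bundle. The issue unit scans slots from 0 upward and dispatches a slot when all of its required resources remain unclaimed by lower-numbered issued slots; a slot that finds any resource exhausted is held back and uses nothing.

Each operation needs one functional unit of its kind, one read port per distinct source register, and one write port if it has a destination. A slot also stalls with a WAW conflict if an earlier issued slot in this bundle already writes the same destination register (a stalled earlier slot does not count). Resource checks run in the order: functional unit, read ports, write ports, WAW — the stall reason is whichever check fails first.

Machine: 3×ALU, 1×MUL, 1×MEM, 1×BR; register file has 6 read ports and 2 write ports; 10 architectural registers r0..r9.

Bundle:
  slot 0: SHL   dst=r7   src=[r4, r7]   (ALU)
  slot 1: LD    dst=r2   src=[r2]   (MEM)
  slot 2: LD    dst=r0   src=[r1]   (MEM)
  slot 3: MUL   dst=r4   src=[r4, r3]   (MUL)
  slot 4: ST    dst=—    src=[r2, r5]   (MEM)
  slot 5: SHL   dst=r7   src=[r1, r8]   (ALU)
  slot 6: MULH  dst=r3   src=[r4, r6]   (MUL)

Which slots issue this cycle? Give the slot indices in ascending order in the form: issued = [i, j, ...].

issued = [0, 1]

(0) want 1×ALU +2rd +1wr — yes → AL2|MU1|ME1|BR1|rd4|wr1
(1) want 1×MEM +1rd +1wr — yes → AL2|MU1|ME0|BR1|rd3|wr0
(2) want 1×MEM +1rd +1wr — FU → AL2|MU1|ME0|BR1|rd3|wr0
(3) want 1×MUL +2rd +1wr — WR_PORT → AL2|MU1|ME0|BR1|rd3|wr0
(4) want 1×MEM +2rd +0wr — FU → AL2|MU1|ME0|BR1|rd3|wr0
(5) want 1×ALU +2rd +1wr — WR_PORT → AL2|MU1|ME0|BR1|rd3|wr0
(6) want 1×MUL +2rd +1wr — WR_PORT → AL2|MU1|ME0|BR1|rd3|wr0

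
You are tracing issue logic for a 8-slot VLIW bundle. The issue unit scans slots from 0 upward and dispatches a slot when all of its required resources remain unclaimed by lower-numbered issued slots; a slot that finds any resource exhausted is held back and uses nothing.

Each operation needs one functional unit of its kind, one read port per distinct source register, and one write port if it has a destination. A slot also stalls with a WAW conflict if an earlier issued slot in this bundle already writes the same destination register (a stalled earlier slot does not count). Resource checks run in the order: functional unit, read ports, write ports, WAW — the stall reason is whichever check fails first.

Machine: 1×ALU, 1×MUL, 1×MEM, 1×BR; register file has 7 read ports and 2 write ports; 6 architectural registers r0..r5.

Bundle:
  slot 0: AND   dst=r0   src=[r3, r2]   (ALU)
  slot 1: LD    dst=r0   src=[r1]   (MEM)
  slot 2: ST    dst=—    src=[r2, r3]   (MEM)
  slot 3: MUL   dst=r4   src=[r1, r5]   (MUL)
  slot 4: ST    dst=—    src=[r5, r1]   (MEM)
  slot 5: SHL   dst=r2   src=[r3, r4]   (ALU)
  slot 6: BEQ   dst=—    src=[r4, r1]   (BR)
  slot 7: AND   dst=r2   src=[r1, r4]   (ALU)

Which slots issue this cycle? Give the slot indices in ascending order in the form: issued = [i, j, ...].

issued = [0, 2, 3]

[0] ALU needs rd=2 wr=1: ok; after: ALU=0 MUL=1 MEM=1 BR=1, R=5, W=1
[1] MEM needs rd=1 wr=1: WAW; after: ALU=0 MUL=1 MEM=1 BR=1, R=5, W=1
[2] MEM needs rd=2 wr=0: ok; after: ALU=0 MUL=1 MEM=0 BR=1, R=3, W=1
[3] MUL needs rd=2 wr=1: ok; after: ALU=0 MUL=0 MEM=0 BR=1, R=1, W=0
[4] MEM needs rd=2 wr=0: FU; after: ALU=0 MUL=0 MEM=0 BR=1, R=1, W=0
[5] ALU needs rd=2 wr=1: FU; after: ALU=0 MUL=0 MEM=0 BR=1, R=1, W=0
[6] BR needs rd=2 wr=0: RD_PORT; after: ALU=0 MUL=0 MEM=0 BR=1, R=1, W=0
[7] ALU needs rd=2 wr=1: FU; after: ALU=0 MUL=0 MEM=0 BR=1, R=1, W=0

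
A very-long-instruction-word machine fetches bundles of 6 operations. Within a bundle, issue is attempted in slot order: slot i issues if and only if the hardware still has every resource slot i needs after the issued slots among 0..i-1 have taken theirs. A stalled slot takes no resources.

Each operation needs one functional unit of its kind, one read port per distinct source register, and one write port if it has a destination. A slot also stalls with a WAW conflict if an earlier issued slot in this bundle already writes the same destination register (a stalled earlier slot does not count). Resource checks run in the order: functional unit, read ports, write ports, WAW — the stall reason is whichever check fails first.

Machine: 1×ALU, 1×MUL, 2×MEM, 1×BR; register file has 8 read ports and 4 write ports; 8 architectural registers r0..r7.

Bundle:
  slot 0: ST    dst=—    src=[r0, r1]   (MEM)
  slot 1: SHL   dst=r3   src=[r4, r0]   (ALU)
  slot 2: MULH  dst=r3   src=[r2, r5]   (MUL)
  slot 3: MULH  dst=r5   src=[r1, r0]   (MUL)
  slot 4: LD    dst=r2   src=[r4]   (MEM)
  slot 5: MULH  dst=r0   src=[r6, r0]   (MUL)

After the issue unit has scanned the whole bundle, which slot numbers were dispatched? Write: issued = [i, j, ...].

issued = [0, 1, 3, 4]

[0] MEM needs rd=2 wr=0: ok; after: ALU=1 MUL=1 MEM=1 BR=1, R=6, W=4
[1] ALU needs rd=2 wr=1: ok; after: ALU=0 MUL=1 MEM=1 BR=1, R=4, W=3
[2] MUL needs rd=2 wr=1: WAW; after: ALU=0 MUL=1 MEM=1 BR=1, R=4, W=3
[3] MUL needs rd=2 wr=1: ok; after: ALU=0 MUL=0 MEM=1 BR=1, R=2, W=2
[4] MEM needs rd=1 wr=1: ok; after: ALU=0 MUL=0 MEM=0 BR=1, R=1, W=1
[5] MUL needs rd=2 wr=1: FU; after: ALU=0 MUL=0 MEM=0 BR=1, R=1, W=1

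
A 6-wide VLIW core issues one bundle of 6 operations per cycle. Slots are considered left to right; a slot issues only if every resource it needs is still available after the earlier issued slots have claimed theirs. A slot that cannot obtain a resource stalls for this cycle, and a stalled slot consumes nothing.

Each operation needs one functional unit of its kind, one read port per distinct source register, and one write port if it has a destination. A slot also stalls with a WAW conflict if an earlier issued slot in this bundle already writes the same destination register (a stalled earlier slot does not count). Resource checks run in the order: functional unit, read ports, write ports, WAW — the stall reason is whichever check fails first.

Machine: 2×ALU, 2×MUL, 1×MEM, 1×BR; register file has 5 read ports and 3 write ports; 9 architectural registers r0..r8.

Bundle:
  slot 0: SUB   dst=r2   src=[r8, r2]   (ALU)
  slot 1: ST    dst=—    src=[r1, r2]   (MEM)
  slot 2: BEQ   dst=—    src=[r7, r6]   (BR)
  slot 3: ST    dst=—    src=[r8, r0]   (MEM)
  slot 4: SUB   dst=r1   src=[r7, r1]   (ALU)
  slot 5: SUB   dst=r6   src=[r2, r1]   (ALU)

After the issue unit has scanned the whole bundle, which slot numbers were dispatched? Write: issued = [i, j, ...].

slot 0 (ALU): ISSUE — free A1,Mu2,Ld1,B1 rp3 wp2
slot 1 (MEM): ISSUE — free A1,Mu2,Ld0,B1 rp1 wp2
slot 2 (BR): stall RD_PORT — free A1,Mu2,Ld0,B1 rp1 wp2
slot 3 (MEM): stall FU — free A1,Mu2,Ld0,B1 rp1 wp2
slot 4 (ALU): stall RD_PORT — free A1,Mu2,Ld0,B1 rp1 wp2
slot 5 (ALU): stall RD_PORT — free A1,Mu2,Ld0,B1 rp1 wp2

issued = [0, 1]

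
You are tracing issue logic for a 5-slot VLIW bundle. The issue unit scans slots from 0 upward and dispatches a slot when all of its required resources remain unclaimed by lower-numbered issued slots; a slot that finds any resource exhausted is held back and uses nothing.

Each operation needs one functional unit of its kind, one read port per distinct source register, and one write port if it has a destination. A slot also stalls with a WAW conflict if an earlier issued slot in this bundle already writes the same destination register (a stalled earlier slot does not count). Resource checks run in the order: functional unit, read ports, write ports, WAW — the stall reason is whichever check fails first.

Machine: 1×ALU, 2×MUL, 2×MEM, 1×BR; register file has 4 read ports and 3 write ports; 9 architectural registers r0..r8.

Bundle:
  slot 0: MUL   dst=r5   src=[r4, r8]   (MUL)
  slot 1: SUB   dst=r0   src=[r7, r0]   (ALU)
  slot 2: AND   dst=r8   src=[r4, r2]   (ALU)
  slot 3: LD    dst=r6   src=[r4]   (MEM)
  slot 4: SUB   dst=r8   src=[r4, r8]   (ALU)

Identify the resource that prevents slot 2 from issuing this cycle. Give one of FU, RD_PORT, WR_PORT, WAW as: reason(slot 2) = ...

[0] MUL needs rd=2 wr=1: ok; after: ALU=1 MUL=1 MEM=2 BR=1, R=2, W=2
[1] ALU needs rd=2 wr=1: ok; after: ALU=0 MUL=1 MEM=2 BR=1, R=0, W=1
[2] ALU needs rd=2 wr=1: FU; after: ALU=0 MUL=1 MEM=2 BR=1, R=0, W=1
[3] MEM needs rd=1 wr=1: RD_PORT; after: ALU=0 MUL=1 MEM=2 BR=1, R=0, W=1
[4] ALU needs rd=2 wr=1: FU; after: ALU=0 MUL=1 MEM=2 BR=1, R=0, W=1

reason(slot 2) = FU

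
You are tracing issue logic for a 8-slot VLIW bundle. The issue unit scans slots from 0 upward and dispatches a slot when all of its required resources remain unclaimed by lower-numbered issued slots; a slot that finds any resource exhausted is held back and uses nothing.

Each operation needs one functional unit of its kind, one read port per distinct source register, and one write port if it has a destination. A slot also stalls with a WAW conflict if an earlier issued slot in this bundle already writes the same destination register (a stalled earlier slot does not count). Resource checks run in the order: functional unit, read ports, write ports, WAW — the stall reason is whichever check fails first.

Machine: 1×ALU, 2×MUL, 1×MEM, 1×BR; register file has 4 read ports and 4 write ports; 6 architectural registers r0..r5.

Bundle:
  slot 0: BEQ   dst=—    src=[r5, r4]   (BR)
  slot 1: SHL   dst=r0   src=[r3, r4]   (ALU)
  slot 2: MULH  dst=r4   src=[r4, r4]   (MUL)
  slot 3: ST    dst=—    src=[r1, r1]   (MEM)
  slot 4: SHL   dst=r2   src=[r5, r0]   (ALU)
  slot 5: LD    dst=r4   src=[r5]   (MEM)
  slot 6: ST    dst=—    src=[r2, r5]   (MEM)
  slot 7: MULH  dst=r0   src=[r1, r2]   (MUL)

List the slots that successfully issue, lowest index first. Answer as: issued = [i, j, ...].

issued = [0, 1]

  0. BR ⇒ go  {1A/2Mu/1Ld/0B | 2r 4w}
  1. ALU→r0 ⇒ go  {0A/2Mu/1Ld/0B | 0r 3w}
  2. MUL→r4 ⇒ no(RD_PORT)  {0A/2Mu/1Ld/0B | 0r 3w}
  3. MEM ⇒ no(RD_PORT)  {0A/2Mu/1Ld/0B | 0r 3w}
  4. ALU→r2 ⇒ no(FU)  {0A/2Mu/1Ld/0B | 0r 3w}
  5. MEM→r4 ⇒ no(RD_PORT)  {0A/2Mu/1Ld/0B | 0r 3w}
  6. MEM ⇒ no(RD_PORT)  {0A/2Mu/1Ld/0B | 0r 3w}
  7. MUL→r0 ⇒ no(RD_PORT)  {0A/2Mu/1Ld/0B | 0r 3w}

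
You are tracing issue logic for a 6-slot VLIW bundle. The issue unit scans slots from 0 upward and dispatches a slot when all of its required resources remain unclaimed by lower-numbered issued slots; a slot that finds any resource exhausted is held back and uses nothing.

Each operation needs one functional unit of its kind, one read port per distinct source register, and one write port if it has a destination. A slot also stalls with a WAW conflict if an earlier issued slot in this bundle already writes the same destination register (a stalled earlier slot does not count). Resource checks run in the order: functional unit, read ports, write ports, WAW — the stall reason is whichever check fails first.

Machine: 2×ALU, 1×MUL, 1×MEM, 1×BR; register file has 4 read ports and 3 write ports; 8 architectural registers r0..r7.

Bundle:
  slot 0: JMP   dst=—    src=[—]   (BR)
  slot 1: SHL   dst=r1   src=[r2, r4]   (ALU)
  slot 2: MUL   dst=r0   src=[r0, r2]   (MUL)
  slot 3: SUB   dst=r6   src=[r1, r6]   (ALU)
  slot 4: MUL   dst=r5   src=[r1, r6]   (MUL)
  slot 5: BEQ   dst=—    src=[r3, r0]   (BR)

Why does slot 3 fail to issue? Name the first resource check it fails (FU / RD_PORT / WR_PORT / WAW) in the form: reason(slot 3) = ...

(0) want 1×BR +0rd +0wr — yes → AL2|MU1|ME1|BR0|rd4|wr3
(1) want 1×ALU +2rd +1wr — yes → AL1|MU1|ME1|BR0|rd2|wr2
(2) want 1×MUL +2rd +1wr — yes → AL1|MU0|ME1|BR0|rd0|wr1
(3) want 1×ALU +2rd +1wr — RD_PORT → AL1|MU0|ME1|BR0|rd0|wr1
(4) want 1×MUL +2rd +1wr — FU → AL1|MU0|ME1|BR0|rd0|wr1
(5) want 1×BR +2rd +0wr — FU → AL1|MU0|ME1|BR0|rd0|wr1

reason(slot 3) = RD_PORT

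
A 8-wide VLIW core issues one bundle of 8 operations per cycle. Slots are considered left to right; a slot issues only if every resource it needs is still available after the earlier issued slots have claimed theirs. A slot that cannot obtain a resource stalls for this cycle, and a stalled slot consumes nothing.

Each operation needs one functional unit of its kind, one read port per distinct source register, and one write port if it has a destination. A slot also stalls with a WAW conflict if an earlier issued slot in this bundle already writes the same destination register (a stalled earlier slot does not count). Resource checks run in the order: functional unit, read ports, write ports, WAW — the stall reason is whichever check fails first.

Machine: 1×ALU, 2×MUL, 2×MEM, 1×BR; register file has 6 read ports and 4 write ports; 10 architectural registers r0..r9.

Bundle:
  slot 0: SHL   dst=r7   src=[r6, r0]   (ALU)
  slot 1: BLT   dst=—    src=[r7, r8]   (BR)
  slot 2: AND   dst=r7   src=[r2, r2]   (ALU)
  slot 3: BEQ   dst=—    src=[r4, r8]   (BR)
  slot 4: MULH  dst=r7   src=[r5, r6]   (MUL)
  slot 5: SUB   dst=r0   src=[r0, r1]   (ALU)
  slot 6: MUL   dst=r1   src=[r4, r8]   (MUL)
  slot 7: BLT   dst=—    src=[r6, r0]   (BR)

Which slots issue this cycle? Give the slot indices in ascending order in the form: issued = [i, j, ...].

issued = [0, 1, 6]

slot 0 (ALU): ISSUE — free A0,Mu2,Ld2,B1 rp4 wp3
slot 1 (BR): ISSUE — free A0,Mu2,Ld2,B0 rp2 wp3
slot 2 (ALU): stall FU — free A0,Mu2,Ld2,B0 rp2 wp3
slot 3 (BR): stall FU — free A0,Mu2,Ld2,B0 rp2 wp3
slot 4 (MUL): stall WAW — free A0,Mu2,Ld2,B0 rp2 wp3
slot 5 (ALU): stall FU — free A0,Mu2,Ld2,B0 rp2 wp3
slot 6 (MUL): ISSUE — free A0,Mu1,Ld2,B0 rp0 wp2
slot 7 (BR): stall FU — free A0,Mu1,Ld2,B0 rp0 wp2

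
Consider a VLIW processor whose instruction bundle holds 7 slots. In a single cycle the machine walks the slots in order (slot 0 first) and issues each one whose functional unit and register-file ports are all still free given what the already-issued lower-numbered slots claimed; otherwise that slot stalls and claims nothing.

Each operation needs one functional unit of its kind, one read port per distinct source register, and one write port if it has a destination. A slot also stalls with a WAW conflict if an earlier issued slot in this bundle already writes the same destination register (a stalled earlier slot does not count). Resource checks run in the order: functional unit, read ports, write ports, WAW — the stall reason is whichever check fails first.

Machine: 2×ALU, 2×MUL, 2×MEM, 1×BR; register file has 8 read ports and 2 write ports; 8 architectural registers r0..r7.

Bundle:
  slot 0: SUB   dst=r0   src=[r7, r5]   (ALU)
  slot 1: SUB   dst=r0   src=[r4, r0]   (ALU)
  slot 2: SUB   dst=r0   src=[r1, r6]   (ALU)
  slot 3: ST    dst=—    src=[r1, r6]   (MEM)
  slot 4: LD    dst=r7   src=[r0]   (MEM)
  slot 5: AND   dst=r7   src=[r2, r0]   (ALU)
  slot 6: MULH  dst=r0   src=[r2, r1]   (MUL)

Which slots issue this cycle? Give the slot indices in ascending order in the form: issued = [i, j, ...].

slot 0 (ALU): ISSUE — free A1,Mu2,Ld2,B1 rp6 wp1
slot 1 (ALU): stall WAW — free A1,Mu2,Ld2,B1 rp6 wp1
slot 2 (ALU): stall WAW — free A1,Mu2,Ld2,B1 rp6 wp1
slot 3 (MEM): ISSUE — free A1,Mu2,Ld1,B1 rp4 wp1
slot 4 (MEM): ISSUE — free A1,Mu2,Ld0,B1 rp3 wp0
slot 5 (ALU): stall WR_PORT — free A1,Mu2,Ld0,B1 rp3 wp0
slot 6 (MUL): stall WR_PORT — free A1,Mu2,Ld0,B1 rp3 wp0

issued = [0, 3, 4]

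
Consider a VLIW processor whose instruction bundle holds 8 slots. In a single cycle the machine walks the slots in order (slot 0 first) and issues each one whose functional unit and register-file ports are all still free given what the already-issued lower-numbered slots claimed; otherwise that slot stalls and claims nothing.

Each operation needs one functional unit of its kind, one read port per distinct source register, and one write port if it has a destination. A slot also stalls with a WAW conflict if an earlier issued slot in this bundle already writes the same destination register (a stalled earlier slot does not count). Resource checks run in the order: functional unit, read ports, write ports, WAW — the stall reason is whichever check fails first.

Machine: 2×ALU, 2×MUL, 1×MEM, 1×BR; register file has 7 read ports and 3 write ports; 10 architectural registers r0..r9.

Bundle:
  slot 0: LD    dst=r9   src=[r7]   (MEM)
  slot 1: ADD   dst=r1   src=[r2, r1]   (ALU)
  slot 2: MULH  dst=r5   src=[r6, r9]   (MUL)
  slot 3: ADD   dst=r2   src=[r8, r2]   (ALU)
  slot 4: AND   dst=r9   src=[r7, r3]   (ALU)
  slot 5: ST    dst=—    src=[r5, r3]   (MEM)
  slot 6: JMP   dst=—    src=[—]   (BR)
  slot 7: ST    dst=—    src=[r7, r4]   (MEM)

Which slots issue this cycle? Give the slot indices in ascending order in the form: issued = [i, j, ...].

issued = [0, 1, 2, 6]

[0] MEM needs rd=1 wr=1: ok; after: ALU=2 MUL=2 MEM=0 BR=1, R=6, W=2
[1] ALU needs rd=2 wr=1: ok; after: ALU=1 MUL=2 MEM=0 BR=1, R=4, W=1
[2] MUL needs rd=2 wr=1: ok; after: ALU=1 MUL=1 MEM=0 BR=1, R=2, W=0
[3] ALU needs rd=2 wr=1: WR_PORT; after: ALU=1 MUL=1 MEM=0 BR=1, R=2, W=0
[4] ALU needs rd=2 wr=1: WR_PORT; after: ALU=1 MUL=1 MEM=0 BR=1, R=2, W=0
[5] MEM needs rd=2 wr=0: FU; after: ALU=1 MUL=1 MEM=0 BR=1, R=2, W=0
[6] BR needs rd=0 wr=0: ok; after: ALU=1 MUL=1 MEM=0 BR=0, R=2, W=0
[7] MEM needs rd=2 wr=0: FU; after: ALU=1 MUL=1 MEM=0 BR=0, R=2, W=0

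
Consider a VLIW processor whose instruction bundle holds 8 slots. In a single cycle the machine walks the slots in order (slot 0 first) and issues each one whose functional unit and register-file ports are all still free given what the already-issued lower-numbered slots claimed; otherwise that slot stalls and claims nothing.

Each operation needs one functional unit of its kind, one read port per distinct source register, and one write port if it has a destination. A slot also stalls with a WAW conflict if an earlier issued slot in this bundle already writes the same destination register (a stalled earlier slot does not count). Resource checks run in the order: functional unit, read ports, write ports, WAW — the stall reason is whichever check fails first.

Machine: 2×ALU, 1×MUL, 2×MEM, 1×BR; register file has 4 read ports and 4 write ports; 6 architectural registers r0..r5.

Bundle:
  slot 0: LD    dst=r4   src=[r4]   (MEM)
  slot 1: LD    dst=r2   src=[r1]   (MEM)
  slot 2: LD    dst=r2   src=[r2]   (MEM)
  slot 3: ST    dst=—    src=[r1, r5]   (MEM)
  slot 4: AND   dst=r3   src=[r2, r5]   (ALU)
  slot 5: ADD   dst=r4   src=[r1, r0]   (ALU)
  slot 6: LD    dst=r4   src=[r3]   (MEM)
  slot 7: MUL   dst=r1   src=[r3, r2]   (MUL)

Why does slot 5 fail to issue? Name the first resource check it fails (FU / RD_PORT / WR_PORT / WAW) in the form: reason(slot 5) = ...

(0) want 1×MEM +1rd +1wr — yes → AL2|MU1|ME1|BR1|rd3|wr3
(1) want 1×MEM +1rd +1wr — yes → AL2|MU1|ME0|BR1|rd2|wr2
(2) want 1×MEM +1rd +1wr — FU → AL2|MU1|ME0|BR1|rd2|wr2
(3) want 1×MEM +2rd +0wr — FU → AL2|MU1|ME0|BR1|rd2|wr2
(4) want 1×ALU +2rd +1wr — yes → AL1|MU1|ME0|BR1|rd0|wr1
(5) want 1×ALU +2rd +1wr — RD_PORT → AL1|MU1|ME0|BR1|rd0|wr1
(6) want 1×MEM +1rd +1wr — FU → AL1|MU1|ME0|BR1|rd0|wr1
(7) want 1×MUL +2rd +1wr — RD_PORT → AL1|MU1|ME0|BR1|rd0|wr1

reason(slot 5) = RD_PORT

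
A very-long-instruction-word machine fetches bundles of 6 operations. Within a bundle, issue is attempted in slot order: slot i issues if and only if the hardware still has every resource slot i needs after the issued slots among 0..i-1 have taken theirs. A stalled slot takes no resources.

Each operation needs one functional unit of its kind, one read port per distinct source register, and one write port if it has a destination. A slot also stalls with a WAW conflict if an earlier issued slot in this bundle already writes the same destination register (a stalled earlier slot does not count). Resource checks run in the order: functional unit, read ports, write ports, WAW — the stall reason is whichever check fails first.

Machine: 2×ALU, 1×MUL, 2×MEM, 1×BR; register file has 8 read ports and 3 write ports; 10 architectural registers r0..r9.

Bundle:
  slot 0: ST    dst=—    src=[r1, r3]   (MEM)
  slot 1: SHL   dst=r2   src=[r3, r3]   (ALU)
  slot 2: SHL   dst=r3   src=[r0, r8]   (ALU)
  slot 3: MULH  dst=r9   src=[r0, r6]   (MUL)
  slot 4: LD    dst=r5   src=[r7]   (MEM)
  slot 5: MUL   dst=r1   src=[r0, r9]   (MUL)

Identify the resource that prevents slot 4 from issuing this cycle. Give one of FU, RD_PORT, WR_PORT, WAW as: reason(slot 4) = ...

reason(slot 4) = WR_PORT

  0. MEM ⇒ go  {2A/1Mu/1Ld/1B | 6r 3w}
  1. ALU→r2 ⇒ go  {1A/1Mu/1Ld/1B | 5r 2w}
  2. ALU→r3 ⇒ go  {0A/1Mu/1Ld/1B | 3r 1w}
  3. MUL→r9 ⇒ go  {0A/0Mu/1Ld/1B | 1r 0w}
  4. MEM→r5 ⇒ no(WR_PORT)  {0A/0Mu/1Ld/1B | 1r 0w}
  5. MUL→r1 ⇒ no(FU)  {0A/0Mu/1Ld/1B | 1r 0w}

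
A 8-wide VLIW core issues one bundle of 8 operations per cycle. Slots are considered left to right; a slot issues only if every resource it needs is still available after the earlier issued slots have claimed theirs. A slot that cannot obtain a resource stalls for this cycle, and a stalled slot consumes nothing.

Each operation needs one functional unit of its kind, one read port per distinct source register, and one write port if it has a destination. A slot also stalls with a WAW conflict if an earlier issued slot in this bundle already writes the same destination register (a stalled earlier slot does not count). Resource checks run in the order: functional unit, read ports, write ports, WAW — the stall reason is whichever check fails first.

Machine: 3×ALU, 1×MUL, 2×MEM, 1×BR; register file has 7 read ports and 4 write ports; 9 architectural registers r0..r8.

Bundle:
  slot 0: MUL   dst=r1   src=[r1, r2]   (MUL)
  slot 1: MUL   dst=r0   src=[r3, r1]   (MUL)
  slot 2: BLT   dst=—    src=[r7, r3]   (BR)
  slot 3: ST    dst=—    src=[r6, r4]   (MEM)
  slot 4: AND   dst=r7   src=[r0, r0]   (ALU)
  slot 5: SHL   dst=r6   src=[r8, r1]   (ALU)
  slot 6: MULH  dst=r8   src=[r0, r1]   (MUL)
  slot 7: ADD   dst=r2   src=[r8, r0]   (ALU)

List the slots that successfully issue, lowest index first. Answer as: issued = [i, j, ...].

issued = [0, 2, 3, 4]

  0. MUL→r1 ⇒ go  {3A/0Mu/2Ld/1B | 5r 3w}
  1. MUL→r0 ⇒ no(FU)  {3A/0Mu/2Ld/1B | 5r 3w}
  2. BR ⇒ go  {3A/0Mu/2Ld/0B | 3r 3w}
  3. MEM ⇒ go  {3A/0Mu/1Ld/0B | 1r 3w}
  4. ALU→r7 ⇒ go  {2A/0Mu/1Ld/0B | 0r 2w}
  5. ALU→r6 ⇒ no(RD_PORT)  {2A/0Mu/1Ld/0B | 0r 2w}
  6. MUL→r8 ⇒ no(FU)  {2A/0Mu/1Ld/0B | 0r 2w}
  7. ALU→r2 ⇒ no(RD_PORT)  {2A/0Mu/1Ld/0B | 0r 2w}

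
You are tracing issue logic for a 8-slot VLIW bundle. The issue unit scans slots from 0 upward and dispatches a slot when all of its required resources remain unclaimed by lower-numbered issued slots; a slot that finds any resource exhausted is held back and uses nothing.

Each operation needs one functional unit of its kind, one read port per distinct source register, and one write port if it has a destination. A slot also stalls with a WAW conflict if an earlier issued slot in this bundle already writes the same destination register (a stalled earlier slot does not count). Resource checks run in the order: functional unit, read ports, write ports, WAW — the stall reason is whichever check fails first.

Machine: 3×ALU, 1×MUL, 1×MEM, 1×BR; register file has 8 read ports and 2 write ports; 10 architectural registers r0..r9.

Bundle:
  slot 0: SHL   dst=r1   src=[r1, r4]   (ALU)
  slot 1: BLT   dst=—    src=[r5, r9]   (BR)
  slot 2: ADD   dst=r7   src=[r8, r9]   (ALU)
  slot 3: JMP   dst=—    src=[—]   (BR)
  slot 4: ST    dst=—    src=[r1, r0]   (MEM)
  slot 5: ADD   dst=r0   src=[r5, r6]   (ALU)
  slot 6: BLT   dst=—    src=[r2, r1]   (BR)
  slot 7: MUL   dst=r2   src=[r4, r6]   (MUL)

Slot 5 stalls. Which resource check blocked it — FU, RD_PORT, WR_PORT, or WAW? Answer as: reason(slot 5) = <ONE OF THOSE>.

#0 ALU src=r1,r4 dispatched  <A:2 Mu:1 Ld:1 B:1 rd:6 wr:1>
#1 BR src=r5,r9 dispatched  <A:2 Mu:1 Ld:1 B:0 rd:4 wr:1>
#2 ALU src=r8,r9 dispatched  <A:1 Mu:1 Ld:1 B:0 rd:2 wr:0>
#3 BR src=- held:FU  <A:1 Mu:1 Ld:1 B:0 rd:2 wr:0>
#4 MEM src=r1,r0 dispatched  <A:1 Mu:1 Ld:0 B:0 rd:0 wr:0>
#5 ALU src=r5,r6 held:RD_PORT  <A:1 Mu:1 Ld:0 B:0 rd:0 wr:0>
#6 BR src=r2,r1 held:FU  <A:1 Mu:1 Ld:0 B:0 rd:0 wr:0>
#7 MUL src=r4,r6 held:RD_PORT  <A:1 Mu:1 Ld:0 B:0 rd:0 wr:0>

reason(slot 5) = RD_PORT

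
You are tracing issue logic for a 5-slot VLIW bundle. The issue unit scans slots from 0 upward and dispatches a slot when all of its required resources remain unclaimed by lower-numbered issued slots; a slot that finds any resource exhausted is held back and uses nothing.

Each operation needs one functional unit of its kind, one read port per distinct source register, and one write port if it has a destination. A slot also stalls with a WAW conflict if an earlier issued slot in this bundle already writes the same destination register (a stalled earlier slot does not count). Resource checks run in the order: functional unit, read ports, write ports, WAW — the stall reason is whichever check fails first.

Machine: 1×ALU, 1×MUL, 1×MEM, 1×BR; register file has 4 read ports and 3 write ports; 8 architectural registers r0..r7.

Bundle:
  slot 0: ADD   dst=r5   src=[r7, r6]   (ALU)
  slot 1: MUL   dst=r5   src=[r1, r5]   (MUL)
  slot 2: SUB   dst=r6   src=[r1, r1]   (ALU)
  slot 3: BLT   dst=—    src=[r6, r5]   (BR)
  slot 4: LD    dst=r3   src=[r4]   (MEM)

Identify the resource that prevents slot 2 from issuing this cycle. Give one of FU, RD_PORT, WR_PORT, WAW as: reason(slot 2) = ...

slot 0 (ALU): ISSUE — free A0,Mu1,Ld1,B1 rp2 wp2
slot 1 (MUL): stall WAW — free A0,Mu1,Ld1,B1 rp2 wp2
slot 2 (ALU): stall FU — free A0,Mu1,Ld1,B1 rp2 wp2
slot 3 (BR): ISSUE — free A0,Mu1,Ld1,B0 rp0 wp2
slot 4 (MEM): stall RD_PORT — free A0,Mu1,Ld1,B0 rp0 wp2

reason(slot 2) = FU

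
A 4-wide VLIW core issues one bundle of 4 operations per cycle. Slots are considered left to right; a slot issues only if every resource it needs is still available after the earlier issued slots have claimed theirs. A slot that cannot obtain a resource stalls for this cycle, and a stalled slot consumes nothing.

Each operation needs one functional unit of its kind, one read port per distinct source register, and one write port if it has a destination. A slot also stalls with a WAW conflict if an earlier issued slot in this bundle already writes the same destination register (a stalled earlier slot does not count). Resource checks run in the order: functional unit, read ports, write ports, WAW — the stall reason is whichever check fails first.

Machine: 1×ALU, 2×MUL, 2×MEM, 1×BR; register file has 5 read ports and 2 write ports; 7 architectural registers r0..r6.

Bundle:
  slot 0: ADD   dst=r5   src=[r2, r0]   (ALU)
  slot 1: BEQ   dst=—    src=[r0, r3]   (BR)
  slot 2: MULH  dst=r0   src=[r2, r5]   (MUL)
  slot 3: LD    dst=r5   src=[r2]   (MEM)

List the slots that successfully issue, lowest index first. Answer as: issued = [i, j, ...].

#0 ALU src=r2,r0 dispatched  <A:0 Mu:2 Ld:2 B:1 rd:3 wr:1>
#1 BR src=r0,r3 dispatched  <A:0 Mu:2 Ld:2 B:0 rd:1 wr:1>
#2 MUL src=r2,r5 held:RD_PORT  <A:0 Mu:2 Ld:2 B:0 rd:1 wr:1>
#3 MEM src=r2 held:WAW  <A:0 Mu:2 Ld:2 B:0 rd:1 wr:1>

issued = [0, 1]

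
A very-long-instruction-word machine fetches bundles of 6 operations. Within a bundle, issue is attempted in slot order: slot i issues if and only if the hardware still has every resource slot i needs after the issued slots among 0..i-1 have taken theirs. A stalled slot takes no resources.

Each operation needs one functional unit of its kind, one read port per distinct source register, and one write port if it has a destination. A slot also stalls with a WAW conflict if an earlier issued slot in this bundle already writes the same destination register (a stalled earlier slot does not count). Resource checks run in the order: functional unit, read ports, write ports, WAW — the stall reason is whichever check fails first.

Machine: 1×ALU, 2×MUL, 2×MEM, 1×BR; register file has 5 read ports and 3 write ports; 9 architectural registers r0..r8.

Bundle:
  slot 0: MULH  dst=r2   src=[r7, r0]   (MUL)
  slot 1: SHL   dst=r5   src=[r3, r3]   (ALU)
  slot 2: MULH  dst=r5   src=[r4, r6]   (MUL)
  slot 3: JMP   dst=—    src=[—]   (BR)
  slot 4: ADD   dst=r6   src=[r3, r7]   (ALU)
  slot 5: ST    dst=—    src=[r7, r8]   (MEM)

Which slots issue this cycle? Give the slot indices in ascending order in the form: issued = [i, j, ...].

  0. MUL→r2 ⇒ go  {1A/1Mu/2Ld/1B | 3r 2w}
  1. ALU→r5 ⇒ go  {0A/1Mu/2Ld/1B | 2r 1w}
  2. MUL→r5 ⇒ no(WAW)  {0A/1Mu/2Ld/1B | 2r 1w}
  3. BR ⇒ go  {0A/1Mu/2Ld/0B | 2r 1w}
  4. ALU→r6 ⇒ no(FU)  {0A/1Mu/2Ld/0B | 2r 1w}
  5. MEM ⇒ go  {0A/1Mu/1Ld/0B | 0r 1w}

issued = [0, 1, 3, 5]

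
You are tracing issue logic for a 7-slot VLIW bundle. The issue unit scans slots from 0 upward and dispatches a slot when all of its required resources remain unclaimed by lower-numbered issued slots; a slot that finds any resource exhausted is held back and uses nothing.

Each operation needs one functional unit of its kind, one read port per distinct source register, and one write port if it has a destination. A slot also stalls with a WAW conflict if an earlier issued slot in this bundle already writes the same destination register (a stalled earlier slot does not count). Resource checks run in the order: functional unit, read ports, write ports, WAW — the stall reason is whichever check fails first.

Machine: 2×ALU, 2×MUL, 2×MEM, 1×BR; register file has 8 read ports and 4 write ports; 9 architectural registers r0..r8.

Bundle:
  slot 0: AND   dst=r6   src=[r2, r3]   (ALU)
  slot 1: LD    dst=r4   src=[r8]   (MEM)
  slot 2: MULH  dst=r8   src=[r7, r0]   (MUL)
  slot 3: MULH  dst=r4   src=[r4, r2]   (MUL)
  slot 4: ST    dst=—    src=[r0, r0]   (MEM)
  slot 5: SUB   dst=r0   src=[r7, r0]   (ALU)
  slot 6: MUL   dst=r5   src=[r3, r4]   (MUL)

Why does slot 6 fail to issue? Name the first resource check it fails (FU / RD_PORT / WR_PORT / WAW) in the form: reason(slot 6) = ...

reason(slot 6) = RD_PORT

  0. ALU→r6 ⇒ go  {1A/2Mu/2Ld/1B | 6r 3w}
  1. MEM→r4 ⇒ go  {1A/2Mu/1Ld/1B | 5r 2w}
  2. MUL→r8 ⇒ go  {1A/1Mu/1Ld/1B | 3r 1w}
  3. MUL→r4 ⇒ no(WAW)  {1A/1Mu/1Ld/1B | 3r 1w}
  4. MEM ⇒ go  {1A/1Mu/0Ld/1B | 2r 1w}
  5. ALU→r0 ⇒ go  {0A/1Mu/0Ld/1B | 0r 0w}
  6. MUL→r5 ⇒ no(RD_PORT)  {0A/1Mu/0Ld/1B | 0r 0w}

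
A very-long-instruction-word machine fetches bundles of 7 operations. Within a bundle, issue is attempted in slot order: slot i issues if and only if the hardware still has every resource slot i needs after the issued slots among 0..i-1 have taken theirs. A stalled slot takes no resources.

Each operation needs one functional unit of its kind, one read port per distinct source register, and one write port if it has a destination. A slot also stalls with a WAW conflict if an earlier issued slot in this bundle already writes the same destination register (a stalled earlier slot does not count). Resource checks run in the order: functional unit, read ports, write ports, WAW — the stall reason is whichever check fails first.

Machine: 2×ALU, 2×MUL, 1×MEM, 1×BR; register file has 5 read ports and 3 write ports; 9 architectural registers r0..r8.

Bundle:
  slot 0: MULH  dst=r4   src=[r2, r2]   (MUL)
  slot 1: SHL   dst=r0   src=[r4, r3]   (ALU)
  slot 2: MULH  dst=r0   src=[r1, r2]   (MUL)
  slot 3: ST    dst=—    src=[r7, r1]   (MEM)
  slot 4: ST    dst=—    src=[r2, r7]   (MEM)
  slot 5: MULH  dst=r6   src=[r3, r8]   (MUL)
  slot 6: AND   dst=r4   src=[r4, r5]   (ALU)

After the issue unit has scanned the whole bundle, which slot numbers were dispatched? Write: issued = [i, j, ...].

issued = [0, 1, 3]

[0] MUL needs rd=1 wr=1: ok; after: ALU=2 MUL=1 MEM=1 BR=1, R=4, W=2
[1] ALU needs rd=2 wr=1: ok; after: ALU=1 MUL=1 MEM=1 BR=1, R=2, W=1
[2] MUL needs rd=2 wr=1: WAW; after: ALU=1 MUL=1 MEM=1 BR=1, R=2, W=1
[3] MEM needs rd=2 wr=0: ok; after: ALU=1 MUL=1 MEM=0 BR=1, R=0, W=1
[4] MEM needs rd=2 wr=0: FU; after: ALU=1 MUL=1 MEM=0 BR=1, R=0, W=1
[5] MUL needs rd=2 wr=1: RD_PORT; after: ALU=1 MUL=1 MEM=0 BR=1, R=0, W=1
[6] ALU needs rd=2 wr=1: RD_PORT; after: ALU=1 MUL=1 MEM=0 BR=1, R=0, W=1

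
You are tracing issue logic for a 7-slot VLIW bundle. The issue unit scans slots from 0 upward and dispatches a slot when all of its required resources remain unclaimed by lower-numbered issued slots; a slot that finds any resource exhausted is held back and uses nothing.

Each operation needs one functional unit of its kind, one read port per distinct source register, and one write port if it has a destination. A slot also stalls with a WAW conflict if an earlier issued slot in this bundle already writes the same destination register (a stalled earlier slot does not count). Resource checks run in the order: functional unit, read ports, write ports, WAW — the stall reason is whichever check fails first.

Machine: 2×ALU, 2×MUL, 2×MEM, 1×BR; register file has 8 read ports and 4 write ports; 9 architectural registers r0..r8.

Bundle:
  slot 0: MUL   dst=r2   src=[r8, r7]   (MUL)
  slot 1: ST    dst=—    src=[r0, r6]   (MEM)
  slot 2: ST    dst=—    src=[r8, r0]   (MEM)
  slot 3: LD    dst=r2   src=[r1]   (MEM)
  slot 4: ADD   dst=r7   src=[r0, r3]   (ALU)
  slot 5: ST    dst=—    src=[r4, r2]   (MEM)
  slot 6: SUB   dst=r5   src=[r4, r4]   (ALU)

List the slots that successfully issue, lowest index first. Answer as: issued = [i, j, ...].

issued = [0, 1, 2, 4]

[0] MUL needs rd=2 wr=1: ok; after: ALU=2 MUL=1 MEM=2 BR=1, R=6, W=3
[1] MEM needs rd=2 wr=0: ok; after: ALU=2 MUL=1 MEM=1 BR=1, R=4, W=3
[2] MEM needs rd=2 wr=0: ok; after: ALU=2 MUL=1 MEM=0 BR=1, R=2, W=3
[3] MEM needs rd=1 wr=1: FU; after: ALU=2 MUL=1 MEM=0 BR=1, R=2, W=3
[4] ALU needs rd=2 wr=1: ok; after: ALU=1 MUL=1 MEM=0 BR=1, R=0, W=2
[5] MEM needs rd=2 wr=0: FU; after: ALU=1 MUL=1 MEM=0 BR=1, R=0, W=2
[6] ALU needs rd=1 wr=1: RD_PORT; after: ALU=1 MUL=1 MEM=0 BR=1, R=0, W=2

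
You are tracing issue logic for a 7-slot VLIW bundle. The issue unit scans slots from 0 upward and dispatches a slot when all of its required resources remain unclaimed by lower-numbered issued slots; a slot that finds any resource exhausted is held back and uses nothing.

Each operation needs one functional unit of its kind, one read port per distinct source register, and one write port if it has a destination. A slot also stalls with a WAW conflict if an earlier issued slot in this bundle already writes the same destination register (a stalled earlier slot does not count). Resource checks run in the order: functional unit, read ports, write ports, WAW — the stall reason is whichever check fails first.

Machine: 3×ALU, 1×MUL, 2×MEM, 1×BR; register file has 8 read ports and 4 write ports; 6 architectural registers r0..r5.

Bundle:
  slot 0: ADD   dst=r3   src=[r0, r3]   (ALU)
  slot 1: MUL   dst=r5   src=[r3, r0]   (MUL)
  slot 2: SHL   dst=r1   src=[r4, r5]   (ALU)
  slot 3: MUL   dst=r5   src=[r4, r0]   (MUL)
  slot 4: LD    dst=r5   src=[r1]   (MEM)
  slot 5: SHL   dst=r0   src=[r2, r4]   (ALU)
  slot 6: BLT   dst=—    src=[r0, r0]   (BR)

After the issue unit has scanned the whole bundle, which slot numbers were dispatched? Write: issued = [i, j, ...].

  0. ALU→r3 ⇒ go  {2A/1Mu/2Ld/1B | 6r 3w}
  1. MUL→r5 ⇒ go  {2A/0Mu/2Ld/1B | 4r 2w}
  2. ALU→r1 ⇒ go  {1A/0Mu/2Ld/1B | 2r 1w}
  3. MUL→r5 ⇒ no(FU)  {1A/0Mu/2Ld/1B | 2r 1w}
  4. MEM→r5 ⇒ no(WAW)  {1A/0Mu/2Ld/1B | 2r 1w}
  5. ALU→r0 ⇒ go  {0A/0Mu/2Ld/1B | 0r 0w}
  6. BR ⇒ no(RD_PORT)  {0A/0Mu/2Ld/1B | 0r 0w}

issued = [0, 1, 2, 5]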